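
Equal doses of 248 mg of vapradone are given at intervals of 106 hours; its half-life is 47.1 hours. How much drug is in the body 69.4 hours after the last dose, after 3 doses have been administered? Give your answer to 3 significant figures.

112 mg

The 3 doses were given 281.4, 175.4, 69.4 hours ago.
Total = 248·(1/2)^(281.4/47.1) + 248·(1/2)^(175.4/47.1) + 248·(1/2)^(69.4/47.1)
      = 3.944 + 18.768 + 89.309 ≈ 112.02 mg.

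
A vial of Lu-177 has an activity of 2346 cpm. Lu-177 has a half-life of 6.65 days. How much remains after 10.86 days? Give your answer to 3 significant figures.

756 cpm

Number of half-lives: n = 10.86/6.65 ≈ 1.6331.
Remaining = 2346 × (1/2)^1.6331 = 2346 × 0.3224 ≈ 756.35 cpm.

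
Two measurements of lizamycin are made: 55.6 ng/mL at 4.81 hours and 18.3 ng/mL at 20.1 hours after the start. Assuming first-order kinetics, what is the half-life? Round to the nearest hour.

10 hours

Over Δt = 20.1 − 4.81 = 15.29 hours, the level fell by a factor of 55.6/18.3 ≈ 3.0383.
n = log₂(3.0383) ≈ 1.6032 half-lives, so t½ = 15.29/1.6032 ≈ 9.5369 hours.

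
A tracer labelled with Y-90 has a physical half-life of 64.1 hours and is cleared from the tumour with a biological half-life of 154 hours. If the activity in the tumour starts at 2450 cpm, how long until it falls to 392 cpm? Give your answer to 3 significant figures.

1/t_eff = 1/t_phys + 1/t_biol = 1/64.1 + 1/154 = 0.022094 per hour.
t_eff = 64.1 × 154 / (64.1 + 154) ≈ 45.261 hours.
n = log₂(2450/392) ≈ 2.6439; t = 2.6439 × 45.261 ≈ 119.66 hours.

120 hours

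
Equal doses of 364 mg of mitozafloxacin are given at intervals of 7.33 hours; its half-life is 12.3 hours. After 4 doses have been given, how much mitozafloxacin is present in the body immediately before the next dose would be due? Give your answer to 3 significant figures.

The 4 doses were given 29.32, 21.99, 14.66, 7.33 hours ago.
Total = 364·(1/2)^(29.32/12.3) + 364·(1/2)^(21.99/12.3) + 364·(1/2)^(14.66/12.3) + 364·(1/2)^(7.33/12.3)
      = 69.747 + 105.42 + 159.34 + 240.83 ≈ 575.33 mg.

575 mg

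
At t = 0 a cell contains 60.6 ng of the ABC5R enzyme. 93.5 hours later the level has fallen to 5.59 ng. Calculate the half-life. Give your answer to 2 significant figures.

A/A₀ = 5.59/60.6 ≈ 0.092244.
n = log₂(10.841) ≈ 3.4384 half-lives elapsed in 93.5 hours.
t½ = 93.5/3.4384 ≈ 27.193 hours.

27 hours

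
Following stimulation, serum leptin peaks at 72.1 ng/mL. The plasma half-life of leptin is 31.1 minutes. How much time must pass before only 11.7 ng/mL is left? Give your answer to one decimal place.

81.6 minutes

Fraction remaining = 11.7/72.1 ≈ 0.16227.
n = log₂(72.1/11.7) = ln(6.1624)/ln 2 ≈ 2.6235 half-lives.
t = n × t½ = 2.6235 × 31.1 ≈ 81.591 minutes.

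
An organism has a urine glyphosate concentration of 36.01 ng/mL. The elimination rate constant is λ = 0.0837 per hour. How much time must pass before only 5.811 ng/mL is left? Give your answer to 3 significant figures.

t½ = ln 2 / λ = 0.69315 / 0.0837 ≈ 8.2813 hours.
Fraction remaining = 5.811/36.01 ≈ 0.16137.
n = log₂(36.01/5.811) = ln(6.1969)/ln 2 ≈ 2.6315 half-lives.
t = n × t½ = 2.6315 × 8.2813 ≈ 21.793 hours.

21.8 hours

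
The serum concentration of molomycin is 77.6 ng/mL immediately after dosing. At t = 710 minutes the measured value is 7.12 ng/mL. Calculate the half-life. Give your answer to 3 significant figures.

206 minutes

A/A₀ = 7.12/77.6 ≈ 0.091753.
n = log₂(10.899) ≈ 3.4461 half-lives elapsed in 710 minutes.
t½ = 710/3.4461 ≈ 206.03 minutes.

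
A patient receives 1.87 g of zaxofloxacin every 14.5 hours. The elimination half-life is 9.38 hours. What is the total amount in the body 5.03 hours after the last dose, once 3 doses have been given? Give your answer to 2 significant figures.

1.9 g

The 3 doses were given 34.03, 19.53, 5.03 hours ago.
Total = 1.87·(1/2)^(34.03/9.38) + 1.87·(1/2)^(19.53/9.38) + 1.87·(1/2)^(5.03/9.38)
      = 0.15126 + 0.44164 + 1.2895 ≈ 1.8824 g.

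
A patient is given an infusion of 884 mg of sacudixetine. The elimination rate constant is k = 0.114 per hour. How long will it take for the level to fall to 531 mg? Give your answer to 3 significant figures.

t½ = ln 2 / k = 0.69315 / 0.114 ≈ 6.0802 hours.
Fraction remaining = 531/884 ≈ 0.60068.
n = log₂(884/531) = ln(1.6648)/ln 2 ≈ 0.73533 half-lives.
t = n × t½ = 0.73533 × 6.0802 ≈ 4.471 hours.

4.47 hours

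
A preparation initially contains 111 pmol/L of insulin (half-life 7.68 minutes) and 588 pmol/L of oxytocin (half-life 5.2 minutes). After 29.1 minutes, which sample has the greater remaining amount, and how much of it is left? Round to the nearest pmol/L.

oxytocin, 12 pmol/L

insulin: 111 × (1/2)^3.7891 ≈ 8.0297 pmol/L.
oxytocin: 588 × (1/2)^5.5962 ≈ 12.155 pmol/L.
Oxytocin has more remaining, at ≈ 12.155 pmol/L.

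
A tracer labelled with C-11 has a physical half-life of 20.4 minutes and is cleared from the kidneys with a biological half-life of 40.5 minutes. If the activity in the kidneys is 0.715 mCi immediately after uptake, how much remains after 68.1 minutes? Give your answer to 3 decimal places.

0.022 mCi

1/t_eff = 1/t_phys + 1/t_biol = 1/20.4 + 1/40.5 = 0.073711 per minute.
t_eff = 20.4 × 40.5 / (20.4 + 40.5) ≈ 13.567 minutes.
Remaining = 0.715 × (1/2)^(68.1/13.567) = 0.715 × (1/2)^5.0197 ≈ 0.02204 mCi.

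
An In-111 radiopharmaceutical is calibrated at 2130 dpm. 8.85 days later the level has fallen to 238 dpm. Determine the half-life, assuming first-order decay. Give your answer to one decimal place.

2.8 days

A/A₀ = 238/2130 ≈ 0.11174.
n = log₂(8.9496) ≈ 3.1618 half-lives elapsed in 8.85 days.
t½ = 8.85/3.1618 ≈ 2.799 days.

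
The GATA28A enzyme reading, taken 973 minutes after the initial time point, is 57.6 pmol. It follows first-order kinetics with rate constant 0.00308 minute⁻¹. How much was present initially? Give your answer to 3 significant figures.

1150 pmol

t½ = ln 2 / λ = 0.69315 / 0.00308 ≈ 225.05 minutes.
Number of half-lives elapsed: n = 973/225.05 ≈ 4.3235.
A₀ = A × 2^n = 57.6 × 2^4.3235 = 57.6 × 20.022 ≈ 1153.3 pmol.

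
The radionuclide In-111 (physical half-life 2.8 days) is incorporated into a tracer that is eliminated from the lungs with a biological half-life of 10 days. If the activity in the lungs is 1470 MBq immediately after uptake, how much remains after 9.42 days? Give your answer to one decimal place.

74.3 MBq

1/t_eff = 1/t_phys + 1/t_biol = 1/2.8 + 1/10 = 0.45714 per day.
t_eff = 2.8 × 10 / (2.8 + 10) ≈ 2.1875 days.
Remaining = 1470 × (1/2)^(9.42/2.1875) = 1470 × (1/2)^4.3063 ≈ 74.301 MBq.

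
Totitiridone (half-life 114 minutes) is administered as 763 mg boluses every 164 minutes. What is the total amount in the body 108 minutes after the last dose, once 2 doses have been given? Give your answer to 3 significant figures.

542 mg

The 2 doses were given 272, 108 minutes ago.
Total = 763·(1/2)^(272/114) + 763·(1/2)^(108/114)
      = 145.97 + 395.67 ≈ 541.65 mg.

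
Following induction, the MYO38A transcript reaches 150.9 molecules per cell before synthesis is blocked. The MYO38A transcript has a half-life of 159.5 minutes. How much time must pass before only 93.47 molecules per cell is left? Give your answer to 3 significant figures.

110 minutes

Fraction remaining = 93.47/150.9 ≈ 0.61942.
n = log₂(150.9/93.47) = ln(1.6144)/ln 2 ≈ 0.69102 half-lives.
t = n × t½ = 0.69102 × 159.5 ≈ 110.22 minutes.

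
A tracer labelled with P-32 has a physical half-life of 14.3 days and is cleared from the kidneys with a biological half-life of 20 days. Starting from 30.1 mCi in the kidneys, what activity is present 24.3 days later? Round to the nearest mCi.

1/t_eff = 1/t_phys + 1/t_biol = 1/14.3 + 1/20 = 0.11993 per day.
t_eff = 14.3 × 20 / (14.3 + 20) ≈ 8.3382 days.
Remaining = 30.1 × (1/2)^(24.3/8.3382) = 30.1 × (1/2)^2.9143 ≈ 3.9928 mCi.

4 mCi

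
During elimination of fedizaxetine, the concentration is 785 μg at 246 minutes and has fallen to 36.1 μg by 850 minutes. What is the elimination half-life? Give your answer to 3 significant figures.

136 minutes

Over Δt = 850 − 246 = 604 minutes, the level fell by a factor of 785/36.1 ≈ 21.745.
n = log₂(21.745) ≈ 4.4426 half-lives, so t½ = 604/4.4426 ≈ 135.96 minutes.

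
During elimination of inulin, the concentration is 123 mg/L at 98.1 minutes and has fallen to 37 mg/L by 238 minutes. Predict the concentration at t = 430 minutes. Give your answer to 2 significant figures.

Over Δt = 238 − 98.1 = 139.9 minutes, the level fell by a factor of 123/37 ≈ 3.3243.
n = log₂(3.3243) ≈ 1.7331 half-lives, so t½ = 139.9/1.7331 ≈ 80.724 minutes.
From t = 238 to t = 430: 37 × (1/2)^((430−238)/80.724) ≈ 7.1156 mg/L.

7.1 mg/L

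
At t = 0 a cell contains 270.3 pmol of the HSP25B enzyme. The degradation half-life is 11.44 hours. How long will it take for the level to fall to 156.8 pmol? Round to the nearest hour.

9 hours

Fraction remaining = 156.8/270.3 ≈ 0.5801.
n = log₂(270.3/156.8) = ln(1.7239)/ln 2 ≈ 0.78564 half-lives.
t = n × t½ = 0.78564 × 11.44 ≈ 8.9877 hours.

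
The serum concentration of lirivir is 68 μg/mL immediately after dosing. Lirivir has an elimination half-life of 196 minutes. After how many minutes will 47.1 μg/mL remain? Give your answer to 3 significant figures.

Fraction remaining = 47.1/68 ≈ 0.69265.
n = log₂(68/47.1) = ln(1.4437)/ln 2 ≈ 0.52981 half-lives.
t = n × t½ = 0.52981 × 196 ≈ 103.84 minutes.

104 minutes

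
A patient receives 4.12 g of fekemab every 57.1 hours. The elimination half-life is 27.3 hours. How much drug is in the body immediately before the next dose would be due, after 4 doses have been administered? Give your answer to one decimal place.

The 4 doses were given 228.4, 171.3, 114.2, 57.1 hours ago.
Total = 4.12·(1/2)^(228.4/27.3) + 4.12·(1/2)^(171.3/27.3) + 4.12·(1/2)^(114.2/27.3) + 4.12·(1/2)^(57.1/27.3)
      = 0.012485 + 0.053213 + 0.2268 + 0.96665 ≈ 1.2592 g.

1.3 g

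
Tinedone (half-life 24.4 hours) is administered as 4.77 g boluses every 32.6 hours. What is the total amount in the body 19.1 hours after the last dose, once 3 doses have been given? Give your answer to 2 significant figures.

4.3 g

The 3 doses were given 84.3, 51.7, 19.1 hours ago.
Total = 4.77·(1/2)^(84.3/24.4) + 4.77·(1/2)^(51.7/24.4) + 4.77·(1/2)^(19.1/24.4)
      = 0.435 + 1.0982 + 2.7725 ≈ 4.3057 g.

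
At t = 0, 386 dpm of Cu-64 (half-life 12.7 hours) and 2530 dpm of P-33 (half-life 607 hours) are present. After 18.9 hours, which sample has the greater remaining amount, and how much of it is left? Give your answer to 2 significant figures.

Cu-64: 386 × (1/2)^1.4882 ≈ 137.59 dpm.
P-33: 2530 × (1/2)^0.031137 ≈ 2476 dpm.
P-33 has more remaining, at ≈ 2476 dpm.

P-33, 2500 dpm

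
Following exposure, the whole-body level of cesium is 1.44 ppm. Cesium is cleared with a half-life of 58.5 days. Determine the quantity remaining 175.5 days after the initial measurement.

Elapsed time is 3 half-lives (175.5/58.5).
Each half-life halves the amount: 1.44 × (1/2)^3 = 1.44/8 = 0.18 ppm.

0.18 ppm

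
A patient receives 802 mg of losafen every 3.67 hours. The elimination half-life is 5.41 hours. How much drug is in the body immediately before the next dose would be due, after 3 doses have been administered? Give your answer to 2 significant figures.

The 3 doses were given 11.01, 7.34, 3.67 hours ago.
Total = 802·(1/2)^(11.01/5.41) + 802·(1/2)^(7.34/5.41) + 802·(1/2)^(3.67/5.41)
      = 195.68 + 313.15 + 501.15 ≈ 1010 mg.

1000 mg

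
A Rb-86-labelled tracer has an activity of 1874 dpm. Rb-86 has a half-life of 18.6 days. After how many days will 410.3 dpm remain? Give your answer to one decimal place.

40.8 days

Fraction remaining = 410.3/1874 ≈ 0.21894.
n = log₂(1874/410.3) = ln(4.5674)/ln 2 ≈ 2.1914 half-lives.
t = n × t½ = 2.1914 × 18.6 ≈ 40.759 days.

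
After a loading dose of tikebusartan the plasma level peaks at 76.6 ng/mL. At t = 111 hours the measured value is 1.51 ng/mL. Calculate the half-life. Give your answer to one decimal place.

A/A₀ = 1.51/76.6 ≈ 0.019713.
n = log₂(50.728) ≈ 5.6647 half-lives elapsed in 111 hours.
t½ = 111/5.6647 ≈ 19.595 hours.

19.6 hours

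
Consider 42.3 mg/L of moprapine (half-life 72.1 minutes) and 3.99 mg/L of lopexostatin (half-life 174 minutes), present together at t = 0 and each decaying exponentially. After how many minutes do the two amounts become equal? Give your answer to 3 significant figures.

Set 42.3·(1/2)^(t/72.1) = 3.99·(1/2)^(t/174).
Taking log₂: log₂(42.3/3.99) = t·(1/72.1 − 1/174).
log₂(10.602) = 3.4062; 1/72.1 − 1/174 = 0.0081225.
t = 3.4062 / 0.0081225 ≈ 419.35 minutes.

419 minutes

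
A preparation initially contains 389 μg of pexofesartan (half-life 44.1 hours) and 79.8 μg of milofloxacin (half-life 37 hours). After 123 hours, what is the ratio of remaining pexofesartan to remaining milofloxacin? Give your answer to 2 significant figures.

pexofesartan: 389 × (1/2)^(123/44.1) = 389 × (1/2)^2.7891 ≈ 56.278 μg.
milofloxacin: 79.8 × (1/2)^(123/37) = 79.8 × (1/2)^3.3243 ≈ 7.9668 μg.
Ratio ≈ 56.278 / 7.9668 ≈ 7.0642.

7.1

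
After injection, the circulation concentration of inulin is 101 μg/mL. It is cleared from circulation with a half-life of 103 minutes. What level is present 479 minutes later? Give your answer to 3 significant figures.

Number of half-lives: n = 479/103 ≈ 4.6505.
Remaining = 101 × (1/2)^4.6505 = 101 × 0.039817 ≈ 4.0215 μg/mL.

4.02 μg/mL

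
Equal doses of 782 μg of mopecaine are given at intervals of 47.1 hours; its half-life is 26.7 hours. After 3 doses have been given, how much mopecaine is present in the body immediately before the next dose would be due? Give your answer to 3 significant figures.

318 μg

The 3 doses were given 141.3, 94.2, 47.1 hours ago.
Total = 782·(1/2)^(141.3/26.7) + 782·(1/2)^(94.2/26.7) + 782·(1/2)^(47.1/26.7)
      = 19.958 + 67.787 + 230.24 ≈ 317.98 μg.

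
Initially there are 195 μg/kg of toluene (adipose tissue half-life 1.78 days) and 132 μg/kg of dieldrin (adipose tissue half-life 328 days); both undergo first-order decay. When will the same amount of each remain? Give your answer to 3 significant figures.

1.01 days

Set 195·(1/2)^(t/1.78) = 132·(1/2)^(t/328).
Taking log₂: log₂(195/132) = t·(1/1.78 − 1/328).
log₂(1.4773) = 0.56294; 1/1.78 − 1/328 = 0.55875.
t = 0.56294 / 0.55875 ≈ 1.0075 days.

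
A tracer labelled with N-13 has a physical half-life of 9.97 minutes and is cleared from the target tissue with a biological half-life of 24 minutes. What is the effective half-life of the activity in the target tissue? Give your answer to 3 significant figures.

1/t_eff = 1/t_phys + 1/t_biol = 1/9.97 + 1/24 = 0.14197 per minute.
t_eff = 9.97 × 24 / (9.97 + 24) ≈ 7.0439 minutes.

7.04 minutes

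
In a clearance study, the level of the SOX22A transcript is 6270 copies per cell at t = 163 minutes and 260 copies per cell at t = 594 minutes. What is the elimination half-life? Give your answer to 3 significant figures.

Over Δt = 594 − 163 = 431 minutes, the level fell by a factor of 6270/260 ≈ 24.115.
n = log₂(24.115) ≈ 4.5919 half-lives, so t½ = 431/4.5919 ≈ 93.861 minutes.

93.9 minutes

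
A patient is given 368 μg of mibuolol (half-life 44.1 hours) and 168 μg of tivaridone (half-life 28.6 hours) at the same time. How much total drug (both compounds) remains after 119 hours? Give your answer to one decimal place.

66.1 μg

mibuolol: 368 × (1/2)^(119/44.1) = 368 × (1/2)^2.6984 ≈ 56.695 μg.
tivaridone: 168 × (1/2)^(119/28.6) = 168 × (1/2)^4.1608 ≈ 9.3923 μg.
Total = 56.695 + 9.3923 ≈ 66.087 μg.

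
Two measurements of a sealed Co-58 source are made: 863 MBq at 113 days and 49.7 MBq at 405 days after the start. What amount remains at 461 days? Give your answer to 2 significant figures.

29 MBq

Over Δt = 405 − 113 = 292 days, the level fell by a factor of 863/49.7 ≈ 17.364.
n = log₂(17.364) ≈ 4.118 half-lives, so t½ = 292/4.118 ≈ 70.907 days.
From t = 405 to t = 461: 49.7 × (1/2)^((461−405)/70.907) ≈ 28.748 MBq.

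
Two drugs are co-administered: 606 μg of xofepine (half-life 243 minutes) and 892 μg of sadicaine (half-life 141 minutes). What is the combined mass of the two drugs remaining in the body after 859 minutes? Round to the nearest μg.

xofepine: 606 × (1/2)^(859/243) = 606 × (1/2)^3.535 ≈ 52.28 μg.
sadicaine: 892 × (1/2)^(859/141) = 892 × (1/2)^6.0922 ≈ 13.075 μg.
Total = 52.28 + 13.075 ≈ 65.355 μg.

65 μg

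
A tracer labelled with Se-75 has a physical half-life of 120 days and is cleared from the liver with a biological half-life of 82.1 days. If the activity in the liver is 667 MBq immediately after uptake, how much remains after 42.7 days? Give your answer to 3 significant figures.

363 MBq

1/t_eff = 1/t_phys + 1/t_biol = 1/120 + 1/82.1 = 0.020514 per day.
t_eff = 120 × 82.1 / (120 + 82.1) ≈ 48.748 days.
Remaining = 667 × (1/2)^(42.7/48.748) = 667 × (1/2)^0.87593 ≈ 363.45 MBq.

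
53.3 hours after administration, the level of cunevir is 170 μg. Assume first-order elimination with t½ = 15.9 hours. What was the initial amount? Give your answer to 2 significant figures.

1700 μg

Number of half-lives elapsed: n = 53.3/15.9 ≈ 3.3522.
A₀ = A × 2^n = 170 × 2^3.3522 = 170 × 10.212 ≈ 1736 μg.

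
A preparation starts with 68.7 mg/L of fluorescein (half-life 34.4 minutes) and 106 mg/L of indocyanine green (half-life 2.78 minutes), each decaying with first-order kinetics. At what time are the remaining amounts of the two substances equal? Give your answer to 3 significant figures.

1.89 minutes

Set 68.7·(1/2)^(t/34.4) = 106·(1/2)^(t/2.78).
Taking log₂: log₂(68.7/106) = t·(1/34.4 − 1/2.78).
log₂(0.64811) = -0.62568; 1/34.4 − 1/2.78 = -0.33064.
t = -0.62568 / -0.33064 ≈ 1.8923 minutes.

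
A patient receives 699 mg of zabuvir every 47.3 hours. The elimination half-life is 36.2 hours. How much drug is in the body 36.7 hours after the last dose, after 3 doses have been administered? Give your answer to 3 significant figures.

543 mg

The 3 doses were given 131.3, 84, 36.7 hours ago.
Total = 699·(1/2)^(131.3/36.2) + 699·(1/2)^(84/36.2) + 699·(1/2)^(36.7/36.2)
      = 56.574 + 139.94 + 346.17 ≈ 542.69 mg.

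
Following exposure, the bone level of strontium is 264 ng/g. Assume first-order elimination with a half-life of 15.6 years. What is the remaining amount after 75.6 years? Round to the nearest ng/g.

9 ng/g

Number of half-lives: n = 75.6/15.6 ≈ 4.8462.
Remaining = 264 × (1/2)^4.8462 = 264 × 0.034767 ≈ 9.1784 ng/g.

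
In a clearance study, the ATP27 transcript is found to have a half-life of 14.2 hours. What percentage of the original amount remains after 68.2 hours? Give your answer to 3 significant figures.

3.58%

n = 68.2/14.2 ≈ 4.8028 half-lives.
Fraction remaining = (1/2)^4.8028 ≈ 0.035827, i.e. 3.5827%.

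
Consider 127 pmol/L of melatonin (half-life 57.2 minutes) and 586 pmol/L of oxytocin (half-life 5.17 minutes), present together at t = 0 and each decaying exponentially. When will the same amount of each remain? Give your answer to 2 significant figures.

13 minutes

Set 127·(1/2)^(t/57.2) = 586·(1/2)^(t/5.17).
Taking log₂: log₂(127/586) = t·(1/57.2 − 1/5.17).
log₂(0.21672) = -2.2061; 1/57.2 − 1/5.17 = -0.17594.
t = -2.2061 / -0.17594 ≈ 12.539 minutes.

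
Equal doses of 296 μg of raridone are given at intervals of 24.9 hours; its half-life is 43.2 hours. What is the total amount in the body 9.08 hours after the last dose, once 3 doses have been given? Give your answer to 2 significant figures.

540 μg

The 3 doses were given 58.88, 33.98, 9.08 hours ago.
Total = 296·(1/2)^(58.88/43.2) + 296·(1/2)^(33.98/43.2) + 296·(1/2)^(9.08/43.2)
      = 115.08 + 171.6 + 255.87 ≈ 542.55 μg.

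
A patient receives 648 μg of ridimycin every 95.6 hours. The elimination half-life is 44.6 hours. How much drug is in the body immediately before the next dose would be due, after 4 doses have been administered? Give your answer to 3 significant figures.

189 μg

The 4 doses were given 382.4, 286.8, 191.2, 95.6 hours ago.
Total = 648·(1/2)^(382.4/44.6) + 648·(1/2)^(286.8/44.6) + 648·(1/2)^(191.2/44.6) + 648·(1/2)^(95.6/44.6)
      = 1.7004 + 7.5128 + 33.194 + 146.66 ≈ 189.07 μg.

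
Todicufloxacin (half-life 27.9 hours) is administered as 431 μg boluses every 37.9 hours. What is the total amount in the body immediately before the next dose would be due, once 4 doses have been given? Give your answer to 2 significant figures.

The 4 doses were given 151.6, 113.7, 75.8, 37.9 hours ago.
Total = 431·(1/2)^(151.6/27.9) + 431·(1/2)^(113.7/27.9) + 431·(1/2)^(75.8/27.9) + 431·(1/2)^(37.9/27.9)
      = 9.9718 + 25.568 + 65.558 + 168.09 ≈ 269.19 μg.

270 μg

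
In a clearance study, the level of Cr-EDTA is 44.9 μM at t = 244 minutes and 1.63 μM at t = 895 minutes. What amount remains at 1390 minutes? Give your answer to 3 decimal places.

0.131 μM

Over Δt = 895 − 244 = 651 minutes, the level fell by a factor of 44.9/1.63 ≈ 27.546.
n = log₂(27.546) ≈ 4.7838 half-lives, so t½ = 651/4.7838 ≈ 136.09 minutes.
From t = 895 to t = 1390: 1.63 × (1/2)^((1390−895)/136.09) ≈ 0.13098 μM.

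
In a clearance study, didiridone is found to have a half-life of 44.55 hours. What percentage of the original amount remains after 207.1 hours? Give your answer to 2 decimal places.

3.99%

n = 207.1/44.55 ≈ 4.6487 half-lives.
Fraction remaining = (1/2)^4.6487 ≈ 0.039866, i.e. 3.9866%.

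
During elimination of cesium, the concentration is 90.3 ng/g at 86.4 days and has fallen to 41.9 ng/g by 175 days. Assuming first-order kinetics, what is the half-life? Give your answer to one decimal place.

80.0 days

Over Δt = 175 − 86.4 = 88.6 days, the level fell by a factor of 90.3/41.9 ≈ 2.1551.
n = log₂(2.1551) ≈ 1.1078 half-lives, so t½ = 88.6/1.1078 ≈ 79.98 days.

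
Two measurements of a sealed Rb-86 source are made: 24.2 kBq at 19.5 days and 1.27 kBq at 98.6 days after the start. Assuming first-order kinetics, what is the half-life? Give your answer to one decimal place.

Over Δt = 98.6 − 19.5 = 79.1 days, the level fell by a factor of 24.2/1.27 ≈ 19.055.
n = log₂(19.055) ≈ 4.2521 half-lives, so t½ = 79.1/4.2521 ≈ 18.603 days.

18.6 days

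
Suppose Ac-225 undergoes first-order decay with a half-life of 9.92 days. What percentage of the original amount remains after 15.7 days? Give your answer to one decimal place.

33.4%

n = 15.7/9.92 ≈ 1.5827 half-lives.
Fraction remaining = (1/2)^1.5827 ≈ 0.33387, i.e. 33.387%.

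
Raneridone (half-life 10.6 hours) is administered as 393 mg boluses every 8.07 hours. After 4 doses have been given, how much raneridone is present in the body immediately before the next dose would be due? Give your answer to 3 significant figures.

The 4 doses were given 32.28, 24.21, 16.14, 8.07 hours ago.
Total = 393·(1/2)^(32.28/10.6) + 393·(1/2)^(24.21/10.6) + 393·(1/2)^(16.14/10.6) + 393·(1/2)^(8.07/10.6)
      = 47.607 + 80.696 + 136.78 + 231.85 ≈ 496.94 mg.

497 mg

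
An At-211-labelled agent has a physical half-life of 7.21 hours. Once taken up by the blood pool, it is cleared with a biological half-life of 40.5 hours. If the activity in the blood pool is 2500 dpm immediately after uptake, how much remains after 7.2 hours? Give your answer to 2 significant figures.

1/t_eff = 1/t_phys + 1/t_biol = 1/7.21 + 1/40.5 = 0.16339 per hour.
t_eff = 7.21 × 40.5 / (7.21 + 40.5) ≈ 6.1204 hours.
Remaining = 2500 × (1/2)^(7.2/6.1204) = 2500 × (1/2)^1.1764 ≈ 1106.1 dpm.

1100 dpm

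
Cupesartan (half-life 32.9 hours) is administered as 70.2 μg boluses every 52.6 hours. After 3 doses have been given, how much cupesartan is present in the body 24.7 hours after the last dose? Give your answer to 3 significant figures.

The 3 doses were given 129.9, 77.3, 24.7 hours ago.
Total = 70.2·(1/2)^(129.9/32.9) + 70.2·(1/2)^(77.3/32.9) + 70.2·(1/2)^(24.7/32.9)
      = 4.5475 + 13.774 + 41.719 ≈ 60.04 μg.

60.0 μg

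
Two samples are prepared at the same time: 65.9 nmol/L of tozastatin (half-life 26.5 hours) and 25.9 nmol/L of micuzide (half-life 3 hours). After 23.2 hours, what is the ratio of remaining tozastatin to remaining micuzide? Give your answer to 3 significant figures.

tozastatin: 65.9 × (1/2)^(23.2/26.5) = 65.9 × (1/2)^0.87547 ≈ 35.92 nmol/L.
micuzide: 25.9 × (1/2)^(23.2/3) = 25.9 × (1/2)^7.7333 ≈ 0.12171 nmol/L.
Ratio ≈ 35.92 / 0.12171 ≈ 295.13.

295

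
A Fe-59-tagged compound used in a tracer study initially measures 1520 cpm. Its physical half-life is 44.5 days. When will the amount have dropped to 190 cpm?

190/1520 = 1/8, so 3 half-lives have elapsed.
t = 3 × 44.5 = 133.5 days.

133.5 days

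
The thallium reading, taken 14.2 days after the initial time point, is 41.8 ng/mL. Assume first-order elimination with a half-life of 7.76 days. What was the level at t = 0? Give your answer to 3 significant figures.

149 ng/mL

Number of half-lives elapsed: n = 14.2/7.76 ≈ 1.8299.
A₀ = A × 2^n = 41.8 × 2^1.8299 = 41.8 × 3.5551 ≈ 148.6 ng/mL.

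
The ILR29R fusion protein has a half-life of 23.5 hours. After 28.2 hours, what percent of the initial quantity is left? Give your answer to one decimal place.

n = 28.2/23.5 ≈ 1.2 half-lives.
Fraction remaining = (1/2)^1.2 ≈ 0.43528, i.e. 43.528%.

43.5%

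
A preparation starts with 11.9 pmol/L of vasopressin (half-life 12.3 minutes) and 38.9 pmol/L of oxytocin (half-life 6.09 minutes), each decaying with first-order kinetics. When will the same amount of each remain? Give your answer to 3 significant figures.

20.6 minutes

Set 11.9·(1/2)^(t/12.3) = 38.9·(1/2)^(t/6.09).
Taking log₂: log₂(11.9/38.9) = t·(1/12.3 − 1/6.09).
log₂(0.30591) = -1.7088; 1/12.3 − 1/6.09 = -0.082903.
t = -1.7088 / -0.082903 ≈ 20.612 minutes.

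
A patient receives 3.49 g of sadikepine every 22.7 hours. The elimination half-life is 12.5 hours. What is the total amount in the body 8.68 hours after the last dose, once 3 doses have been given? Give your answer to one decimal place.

2.9 g

The 3 doses were given 54.08, 31.38, 8.68 hours ago.
Total = 3.49·(1/2)^(54.08/12.5) + 3.49·(1/2)^(31.38/12.5) + 3.49·(1/2)^(8.68/12.5)
      = 0.17396 + 0.61252 + 2.1567 ≈ 2.9432 g.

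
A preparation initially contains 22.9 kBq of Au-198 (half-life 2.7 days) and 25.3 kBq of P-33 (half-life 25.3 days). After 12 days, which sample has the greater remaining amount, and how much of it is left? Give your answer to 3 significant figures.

Au-198: 22.9 × (1/2)^4.4444 ≈ 1.0518 kBq.
P-33: 25.3 × (1/2)^0.47431 ≈ 18.211 kBq.
P-33 has more remaining, at ≈ 18.211 kBq.

P-33, 18.2 kBq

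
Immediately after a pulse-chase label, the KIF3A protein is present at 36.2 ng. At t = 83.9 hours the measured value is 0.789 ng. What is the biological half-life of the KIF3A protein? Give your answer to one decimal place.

A/A₀ = 0.789/36.2 ≈ 0.021796.
n = log₂(45.881) ≈ 5.5198 half-lives elapsed in 83.9 hours.
t½ = 83.9/5.5198 ≈ 15.2 hours.

15.2 hours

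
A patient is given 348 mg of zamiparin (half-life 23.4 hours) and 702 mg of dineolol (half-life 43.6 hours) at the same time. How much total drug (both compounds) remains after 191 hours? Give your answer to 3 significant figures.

34.9 mg

zamiparin: 348 × (1/2)^(191/23.4) = 348 × (1/2)^8.1624 ≈ 1.2147 mg.
dineolol: 702 × (1/2)^(191/43.6) = 702 × (1/2)^4.3807 ≈ 33.698 mg.
Total = 1.2147 + 33.698 ≈ 34.913 mg.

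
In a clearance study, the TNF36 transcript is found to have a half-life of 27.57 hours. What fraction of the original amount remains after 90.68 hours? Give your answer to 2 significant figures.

n = 90.68/27.57 ≈ 3.2891 half-lives.
Fraction remaining = (1/2)^3.2891 ≈ 0.1023.

0.10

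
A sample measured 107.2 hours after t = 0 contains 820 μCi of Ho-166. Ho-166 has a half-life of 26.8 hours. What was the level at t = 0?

13120 μCi

Number of half-lives elapsed: n = 107.2/26.8 ≈ 4.
A₀ = A × 2^n = 820 × 2^4 = 820 × 16 ≈ 13120 μCi.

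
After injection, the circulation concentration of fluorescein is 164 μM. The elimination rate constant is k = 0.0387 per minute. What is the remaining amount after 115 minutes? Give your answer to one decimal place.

t½ = ln 2 / k = 0.69315 / 0.0387 ≈ 17.911 minutes.
Number of half-lives: n = 115/17.911 ≈ 6.4207.
Remaining = 164 × (1/2)^6.4207 = 164 × 0.011673 ≈ 1.9143 μM.

1.9 μM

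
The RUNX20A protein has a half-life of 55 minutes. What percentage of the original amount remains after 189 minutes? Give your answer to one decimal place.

9.2%

n = 189/55 ≈ 3.4364 half-lives.
Fraction remaining = (1/2)^3.4364 ≈ 0.092374, i.e. 9.2374%.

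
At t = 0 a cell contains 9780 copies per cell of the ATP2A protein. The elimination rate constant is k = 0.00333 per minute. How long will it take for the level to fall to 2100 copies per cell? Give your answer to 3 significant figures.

462 minutes

t½ = ln 2 / k = 0.69315 / 0.00333 ≈ 208.15 minutes.
Fraction remaining = 2100/9780 ≈ 0.21472.
n = log₂(9780/2100) = ln(4.6571)/ln 2 ≈ 2.2194 half-lives.
t = n × t½ = 2.2194 × 208.15 ≈ 461.98 minutes.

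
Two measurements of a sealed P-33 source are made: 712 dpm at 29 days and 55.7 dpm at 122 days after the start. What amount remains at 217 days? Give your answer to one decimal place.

Over Δt = 122 − 29 = 93 days, the level fell by a factor of 712/55.7 ≈ 12.783.
n = log₂(12.783) ≈ 3.6761 half-lives, so t½ = 93/3.6761 ≈ 25.298 days.
From t = 122 to t = 217: 55.7 × (1/2)^((217−122)/25.298) ≈ 4.1251 dpm.

4.1 dpm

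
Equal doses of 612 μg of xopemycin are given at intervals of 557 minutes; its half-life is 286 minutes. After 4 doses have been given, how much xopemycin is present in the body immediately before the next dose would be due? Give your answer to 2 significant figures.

210 μg

The 4 doses were given 2228, 1671, 1114, 557 minutes ago.
Total = 612·(1/2)^(2228/286) + 612·(1/2)^(1671/286) + 612·(1/2)^(1114/286) + 612·(1/2)^(557/286)
      = 2.7648 + 10.664 + 41.135 + 158.66 ≈ 213.23 μg.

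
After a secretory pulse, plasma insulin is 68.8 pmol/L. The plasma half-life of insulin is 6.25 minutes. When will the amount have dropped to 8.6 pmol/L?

18.75 minutes

8.6/68.8 = 1/8, so 3 half-lives have elapsed.
t = 3 × 6.25 = 18.75 minutes.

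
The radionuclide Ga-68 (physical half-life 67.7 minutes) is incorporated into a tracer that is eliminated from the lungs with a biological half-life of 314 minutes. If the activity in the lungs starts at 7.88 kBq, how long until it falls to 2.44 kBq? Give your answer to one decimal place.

94.2 minutes

1/t_eff = 1/t_phys + 1/t_biol = 1/67.7 + 1/314 = 0.017956 per minute.
t_eff = 67.7 × 314 / (67.7 + 314) ≈ 55.692 minutes.
n = log₂(7.88/2.44) ≈ 1.6913; t = 1.6913 × 55.692 ≈ 94.193 minutes.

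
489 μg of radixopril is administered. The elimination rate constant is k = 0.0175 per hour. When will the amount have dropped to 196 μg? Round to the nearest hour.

t½ = ln 2 / k = 0.69315 / 0.0175 ≈ 39.608 hours.
Fraction remaining = 196/489 ≈ 0.40082.
n = log₂(489/196) = ln(2.4949)/ln 2 ≈ 1.319 half-lives.
t = n × t½ = 1.319 × 39.608 ≈ 52.243 hours.

52 hours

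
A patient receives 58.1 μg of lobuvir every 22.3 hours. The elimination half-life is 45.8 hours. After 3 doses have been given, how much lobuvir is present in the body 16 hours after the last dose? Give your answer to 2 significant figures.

100 μg

The 3 doses were given 60.6, 38.3, 16 hours ago.
Total = 58.1·(1/2)^(60.6/45.8) + 58.1·(1/2)^(38.3/45.8) + 58.1·(1/2)^(16/45.8)
      = 23.22 + 32.542 + 45.605 ≈ 101.37 μg.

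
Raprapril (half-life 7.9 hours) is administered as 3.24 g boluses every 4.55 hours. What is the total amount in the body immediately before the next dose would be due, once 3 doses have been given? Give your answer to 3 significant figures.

4.61 g

The 3 doses were given 13.65, 9.1, 4.55 hours ago.
Total = 3.24·(1/2)^(13.65/7.9) + 3.24·(1/2)^(9.1/7.9) + 3.24·(1/2)^(4.55/7.9)
      = 0.97816 + 1.4581 + 2.1735 ≈ 4.6098 g.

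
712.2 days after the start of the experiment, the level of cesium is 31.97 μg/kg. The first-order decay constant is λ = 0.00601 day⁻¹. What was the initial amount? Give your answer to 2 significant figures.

t½ = ln 2 / λ = 0.69315 / 0.00601 ≈ 115.33 days.
Number of half-lives elapsed: n = 712.2/115.33 ≈ 6.1752.
A₀ = A × 2^n = 31.97 × 2^6.1752 = 31.97 × 72.264 ≈ 2310.3 μg/kg.

2300 μg/kg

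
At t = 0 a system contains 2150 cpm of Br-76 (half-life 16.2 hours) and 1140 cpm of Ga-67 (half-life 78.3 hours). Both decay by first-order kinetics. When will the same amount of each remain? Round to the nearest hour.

Set 2150·(1/2)^(t/16.2) = 1140·(1/2)^(t/78.3).
Taking log₂: log₂(2150/1140) = t·(1/16.2 − 1/78.3).
log₂(1.886) = 0.9153; 1/16.2 − 1/78.3 = 0.048957.
t = 0.9153 / 0.048957 ≈ 18.696 hours.

19 hours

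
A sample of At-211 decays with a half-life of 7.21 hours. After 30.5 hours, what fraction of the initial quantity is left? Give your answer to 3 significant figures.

0.0533

n = 30.5/7.21 ≈ 4.2302 half-lives.
Fraction remaining = (1/2)^4.2302 ≈ 0.053281.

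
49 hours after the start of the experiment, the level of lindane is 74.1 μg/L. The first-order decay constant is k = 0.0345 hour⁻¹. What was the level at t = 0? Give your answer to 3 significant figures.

402 μg/L

t½ = ln 2 / k = 0.69315 / 0.0345 ≈ 20.091 hours.
Number of half-lives elapsed: n = 49/20.091 ≈ 2.4389.
A₀ = A × 2^n = 74.1 × 2^2.4389 = 74.1 × 5.4222 ≈ 401.78 μg/L.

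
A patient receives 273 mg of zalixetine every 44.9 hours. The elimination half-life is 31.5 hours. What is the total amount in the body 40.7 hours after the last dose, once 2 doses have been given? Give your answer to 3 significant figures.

The 2 doses were given 85.6, 40.7 hours ago.
Total = 273·(1/2)^(85.6/31.5) + 273·(1/2)^(40.7/31.5)
      = 41.507 + 111.48 ≈ 152.99 mg.

153 mg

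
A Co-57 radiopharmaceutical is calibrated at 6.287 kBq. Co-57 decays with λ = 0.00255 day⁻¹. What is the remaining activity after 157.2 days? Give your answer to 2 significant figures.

4.2 kBq

t½ = ln 2 / λ = 0.69315 / 0.00255 ≈ 271.82 days.
Number of half-lives: n = 157.2/271.82 ≈ 0.57832.
Remaining = 6.287 × (1/2)^0.57832 = 6.287 × 0.66974 ≈ 4.2107 kBq.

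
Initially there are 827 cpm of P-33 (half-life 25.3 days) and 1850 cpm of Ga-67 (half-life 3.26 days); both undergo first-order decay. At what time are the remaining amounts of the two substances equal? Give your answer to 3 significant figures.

Set 827·(1/2)^(t/25.3) = 1850·(1/2)^(t/3.26).
Taking log₂: log₂(827/1850) = t·(1/25.3 − 1/3.26).
log₂(0.44703) = -1.1616; 1/25.3 − 1/3.26 = -0.26722.
t = -1.1616 / -0.26722 ≈ 4.3468 days.

4.35 days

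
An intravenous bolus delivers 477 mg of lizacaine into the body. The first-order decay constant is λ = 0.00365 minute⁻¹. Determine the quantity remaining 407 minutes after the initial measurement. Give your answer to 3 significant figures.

108 mg

t½ = ln 2 / λ = 0.69315 / 0.00365 ≈ 189.9 minutes.
Number of half-lives: n = 407/189.9 ≈ 2.1432.
Remaining = 477 × (1/2)^2.1432 = 477 × 0.22638 ≈ 107.98 mg.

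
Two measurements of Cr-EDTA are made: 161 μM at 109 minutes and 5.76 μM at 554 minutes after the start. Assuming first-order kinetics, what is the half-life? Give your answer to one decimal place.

92.6 minutes

Over Δt = 554 − 109 = 445 minutes, the level fell by a factor of 161/5.76 ≈ 27.951.
n = log₂(27.951) ≈ 4.8048 half-lives, so t½ = 445/4.8048 ≈ 92.615 minutes.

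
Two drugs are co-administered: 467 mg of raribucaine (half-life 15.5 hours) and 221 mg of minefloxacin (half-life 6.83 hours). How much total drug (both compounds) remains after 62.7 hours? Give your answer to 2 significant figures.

raribucaine: 467 × (1/2)^(62.7/15.5) = 467 × (1/2)^4.0452 ≈ 28.288 mg.
minefloxacin: 221 × (1/2)^(62.7/6.83) = 221 × (1/2)^9.1801 ≈ 0.38099 mg.
Total = 28.288 + 0.38099 ≈ 28.669 mg.

29 mg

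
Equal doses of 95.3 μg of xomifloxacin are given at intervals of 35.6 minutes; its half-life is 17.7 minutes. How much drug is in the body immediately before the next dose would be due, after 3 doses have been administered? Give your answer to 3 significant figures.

The 3 doses were given 106.8, 71.2, 35.6 minutes ago.
Total = 95.3·(1/2)^(106.8/17.7) + 95.3·(1/2)^(71.2/17.7) + 95.3·(1/2)^(35.6/17.7)
      = 1.4545 + 5.8637 + 23.639 ≈ 30.957 μg.

31.0 μg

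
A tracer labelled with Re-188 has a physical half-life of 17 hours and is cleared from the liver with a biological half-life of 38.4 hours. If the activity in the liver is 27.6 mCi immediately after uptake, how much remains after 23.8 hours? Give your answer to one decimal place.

6.8 mCi

1/t_eff = 1/t_phys + 1/t_biol = 1/17 + 1/38.4 = 0.084865 per hour.
t_eff = 17 × 38.4 / (17 + 38.4) ≈ 11.783 hours.
Remaining = 27.6 × (1/2)^(23.8/11.783) = 27.6 × (1/2)^2.0198 ≈ 6.806 mCi.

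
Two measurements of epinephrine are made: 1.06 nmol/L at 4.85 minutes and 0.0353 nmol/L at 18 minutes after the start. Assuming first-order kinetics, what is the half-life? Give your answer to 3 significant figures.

2.68 minutes

Over Δt = 18 − 4.85 = 13.15 minutes, the level fell by a factor of 1.06/0.0353 ≈ 30.028.
n = log₂(30.028) ≈ 4.9083 half-lives, so t½ = 13.15/4.9083 ≈ 2.6792 minutes.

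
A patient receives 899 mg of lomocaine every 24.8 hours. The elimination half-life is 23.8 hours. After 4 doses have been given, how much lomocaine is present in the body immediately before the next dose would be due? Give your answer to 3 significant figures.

802 mg

The 4 doses were given 99.2, 74.4, 49.6, 24.8 hours ago.
Total = 899·(1/2)^(99.2/23.8) + 899·(1/2)^(74.4/23.8) + 899·(1/2)^(49.6/23.8) + 899·(1/2)^(24.8/23.8)
      = 50.009 + 102.97 + 212.03 + 436.6 ≈ 801.61 mg.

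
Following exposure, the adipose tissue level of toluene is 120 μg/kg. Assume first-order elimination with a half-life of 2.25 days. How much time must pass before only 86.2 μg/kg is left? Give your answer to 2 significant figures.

1.1 days

Fraction remaining = 86.2/120 ≈ 0.71833.
n = log₂(120/86.2) = ln(1.3921)/ln 2 ≈ 0.47727 half-lives.
t = n × t½ = 0.47727 × 2.25 ≈ 1.0739 days.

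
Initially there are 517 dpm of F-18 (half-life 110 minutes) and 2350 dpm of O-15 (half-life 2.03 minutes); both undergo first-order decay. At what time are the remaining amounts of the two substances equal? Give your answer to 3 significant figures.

4.52 minutes

Set 517·(1/2)^(t/110) = 2350·(1/2)^(t/2.03).
Taking log₂: log₂(517/2350) = t·(1/110 − 1/2.03).
log₂(0.22) = -2.1844; 1/110 − 1/2.03 = -0.48352.
t = -2.1844 / -0.48352 ≈ 4.5178 minutes.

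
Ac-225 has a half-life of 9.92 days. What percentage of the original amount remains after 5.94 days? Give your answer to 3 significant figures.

n = 5.94/9.92 ≈ 0.59879 half-lives.
Fraction remaining = (1/2)^0.59879 ≈ 0.66031, i.e. 66.031%.

66.0%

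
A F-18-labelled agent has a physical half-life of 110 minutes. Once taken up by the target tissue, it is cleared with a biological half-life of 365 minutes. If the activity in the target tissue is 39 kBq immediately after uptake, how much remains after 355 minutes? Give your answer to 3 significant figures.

2.12 kBq

1/t_eff = 1/t_phys + 1/t_biol = 1/110 + 1/365 = 0.011831 per minute.
t_eff = 110 × 365 / (110 + 365) ≈ 84.526 minutes.
Remaining = 39 × (1/2)^(355/84.526) = 39 × (1/2)^4.1999 ≈ 2.1222 kBq.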